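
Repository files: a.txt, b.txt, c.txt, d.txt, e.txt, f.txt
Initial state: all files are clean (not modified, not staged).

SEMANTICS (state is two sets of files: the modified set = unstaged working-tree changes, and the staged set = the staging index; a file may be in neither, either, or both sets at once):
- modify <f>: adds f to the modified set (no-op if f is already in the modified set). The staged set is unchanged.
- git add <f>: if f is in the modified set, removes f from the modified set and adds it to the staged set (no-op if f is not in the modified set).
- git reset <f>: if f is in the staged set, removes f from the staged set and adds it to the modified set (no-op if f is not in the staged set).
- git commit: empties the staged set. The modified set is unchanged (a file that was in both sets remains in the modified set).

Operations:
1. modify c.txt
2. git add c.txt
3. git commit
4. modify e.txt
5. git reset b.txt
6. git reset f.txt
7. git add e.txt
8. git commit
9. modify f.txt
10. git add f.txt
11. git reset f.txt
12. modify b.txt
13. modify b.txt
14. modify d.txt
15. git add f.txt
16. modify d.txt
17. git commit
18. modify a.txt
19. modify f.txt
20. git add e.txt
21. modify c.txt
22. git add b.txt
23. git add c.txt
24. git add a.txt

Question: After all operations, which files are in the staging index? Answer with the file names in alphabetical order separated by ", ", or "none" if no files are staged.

Answer: a.txt, b.txt, c.txt

Derivation:
After op 1 (modify c.txt): modified={c.txt} staged={none}
After op 2 (git add c.txt): modified={none} staged={c.txt}
After op 3 (git commit): modified={none} staged={none}
After op 4 (modify e.txt): modified={e.txt} staged={none}
After op 5 (git reset b.txt): modified={e.txt} staged={none}
After op 6 (git reset f.txt): modified={e.txt} staged={none}
After op 7 (git add e.txt): modified={none} staged={e.txt}
After op 8 (git commit): modified={none} staged={none}
After op 9 (modify f.txt): modified={f.txt} staged={none}
After op 10 (git add f.txt): modified={none} staged={f.txt}
After op 11 (git reset f.txt): modified={f.txt} staged={none}
After op 12 (modify b.txt): modified={b.txt, f.txt} staged={none}
After op 13 (modify b.txt): modified={b.txt, f.txt} staged={none}
After op 14 (modify d.txt): modified={b.txt, d.txt, f.txt} staged={none}
After op 15 (git add f.txt): modified={b.txt, d.txt} staged={f.txt}
After op 16 (modify d.txt): modified={b.txt, d.txt} staged={f.txt}
After op 17 (git commit): modified={b.txt, d.txt} staged={none}
After op 18 (modify a.txt): modified={a.txt, b.txt, d.txt} staged={none}
After op 19 (modify f.txt): modified={a.txt, b.txt, d.txt, f.txt} staged={none}
After op 20 (git add e.txt): modified={a.txt, b.txt, d.txt, f.txt} staged={none}
After op 21 (modify c.txt): modified={a.txt, b.txt, c.txt, d.txt, f.txt} staged={none}
After op 22 (git add b.txt): modified={a.txt, c.txt, d.txt, f.txt} staged={b.txt}
After op 23 (git add c.txt): modified={a.txt, d.txt, f.txt} staged={b.txt, c.txt}
After op 24 (git add a.txt): modified={d.txt, f.txt} staged={a.txt, b.txt, c.txt}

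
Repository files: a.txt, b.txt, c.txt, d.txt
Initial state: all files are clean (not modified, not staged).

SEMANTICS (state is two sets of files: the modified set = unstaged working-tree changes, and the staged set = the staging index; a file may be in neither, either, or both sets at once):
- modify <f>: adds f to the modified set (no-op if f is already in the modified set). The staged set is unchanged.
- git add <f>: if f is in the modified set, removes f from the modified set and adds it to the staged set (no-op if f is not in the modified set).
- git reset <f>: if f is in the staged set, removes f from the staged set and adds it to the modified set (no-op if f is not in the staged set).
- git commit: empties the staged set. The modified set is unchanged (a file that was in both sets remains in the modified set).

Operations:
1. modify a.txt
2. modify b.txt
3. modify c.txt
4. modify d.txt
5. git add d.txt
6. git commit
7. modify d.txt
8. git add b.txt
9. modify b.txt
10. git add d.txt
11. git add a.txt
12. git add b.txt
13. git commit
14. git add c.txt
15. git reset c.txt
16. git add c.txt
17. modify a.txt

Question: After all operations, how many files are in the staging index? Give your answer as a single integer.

After op 1 (modify a.txt): modified={a.txt} staged={none}
After op 2 (modify b.txt): modified={a.txt, b.txt} staged={none}
After op 3 (modify c.txt): modified={a.txt, b.txt, c.txt} staged={none}
After op 4 (modify d.txt): modified={a.txt, b.txt, c.txt, d.txt} staged={none}
After op 5 (git add d.txt): modified={a.txt, b.txt, c.txt} staged={d.txt}
After op 6 (git commit): modified={a.txt, b.txt, c.txt} staged={none}
After op 7 (modify d.txt): modified={a.txt, b.txt, c.txt, d.txt} staged={none}
After op 8 (git add b.txt): modified={a.txt, c.txt, d.txt} staged={b.txt}
After op 9 (modify b.txt): modified={a.txt, b.txt, c.txt, d.txt} staged={b.txt}
After op 10 (git add d.txt): modified={a.txt, b.txt, c.txt} staged={b.txt, d.txt}
After op 11 (git add a.txt): modified={b.txt, c.txt} staged={a.txt, b.txt, d.txt}
After op 12 (git add b.txt): modified={c.txt} staged={a.txt, b.txt, d.txt}
After op 13 (git commit): modified={c.txt} staged={none}
After op 14 (git add c.txt): modified={none} staged={c.txt}
After op 15 (git reset c.txt): modified={c.txt} staged={none}
After op 16 (git add c.txt): modified={none} staged={c.txt}
After op 17 (modify a.txt): modified={a.txt} staged={c.txt}
Final staged set: {c.txt} -> count=1

Answer: 1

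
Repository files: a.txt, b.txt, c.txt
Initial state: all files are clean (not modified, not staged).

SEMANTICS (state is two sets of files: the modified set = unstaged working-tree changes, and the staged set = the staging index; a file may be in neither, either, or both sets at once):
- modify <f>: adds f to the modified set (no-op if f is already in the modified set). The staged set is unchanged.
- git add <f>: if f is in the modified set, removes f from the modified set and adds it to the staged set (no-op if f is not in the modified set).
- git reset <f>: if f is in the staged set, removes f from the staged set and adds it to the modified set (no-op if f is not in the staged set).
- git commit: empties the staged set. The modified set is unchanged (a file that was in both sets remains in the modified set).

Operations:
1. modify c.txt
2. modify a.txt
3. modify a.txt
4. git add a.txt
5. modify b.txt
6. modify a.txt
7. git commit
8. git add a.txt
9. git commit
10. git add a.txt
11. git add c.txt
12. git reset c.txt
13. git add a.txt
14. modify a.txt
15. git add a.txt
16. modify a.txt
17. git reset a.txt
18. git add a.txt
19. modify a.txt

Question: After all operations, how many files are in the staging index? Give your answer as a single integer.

After op 1 (modify c.txt): modified={c.txt} staged={none}
After op 2 (modify a.txt): modified={a.txt, c.txt} staged={none}
After op 3 (modify a.txt): modified={a.txt, c.txt} staged={none}
After op 4 (git add a.txt): modified={c.txt} staged={a.txt}
After op 5 (modify b.txt): modified={b.txt, c.txt} staged={a.txt}
After op 6 (modify a.txt): modified={a.txt, b.txt, c.txt} staged={a.txt}
After op 7 (git commit): modified={a.txt, b.txt, c.txt} staged={none}
After op 8 (git add a.txt): modified={b.txt, c.txt} staged={a.txt}
After op 9 (git commit): modified={b.txt, c.txt} staged={none}
After op 10 (git add a.txt): modified={b.txt, c.txt} staged={none}
After op 11 (git add c.txt): modified={b.txt} staged={c.txt}
After op 12 (git reset c.txt): modified={b.txt, c.txt} staged={none}
After op 13 (git add a.txt): modified={b.txt, c.txt} staged={none}
After op 14 (modify a.txt): modified={a.txt, b.txt, c.txt} staged={none}
After op 15 (git add a.txt): modified={b.txt, c.txt} staged={a.txt}
After op 16 (modify a.txt): modified={a.txt, b.txt, c.txt} staged={a.txt}
After op 17 (git reset a.txt): modified={a.txt, b.txt, c.txt} staged={none}
After op 18 (git add a.txt): modified={b.txt, c.txt} staged={a.txt}
After op 19 (modify a.txt): modified={a.txt, b.txt, c.txt} staged={a.txt}
Final staged set: {a.txt} -> count=1

Answer: 1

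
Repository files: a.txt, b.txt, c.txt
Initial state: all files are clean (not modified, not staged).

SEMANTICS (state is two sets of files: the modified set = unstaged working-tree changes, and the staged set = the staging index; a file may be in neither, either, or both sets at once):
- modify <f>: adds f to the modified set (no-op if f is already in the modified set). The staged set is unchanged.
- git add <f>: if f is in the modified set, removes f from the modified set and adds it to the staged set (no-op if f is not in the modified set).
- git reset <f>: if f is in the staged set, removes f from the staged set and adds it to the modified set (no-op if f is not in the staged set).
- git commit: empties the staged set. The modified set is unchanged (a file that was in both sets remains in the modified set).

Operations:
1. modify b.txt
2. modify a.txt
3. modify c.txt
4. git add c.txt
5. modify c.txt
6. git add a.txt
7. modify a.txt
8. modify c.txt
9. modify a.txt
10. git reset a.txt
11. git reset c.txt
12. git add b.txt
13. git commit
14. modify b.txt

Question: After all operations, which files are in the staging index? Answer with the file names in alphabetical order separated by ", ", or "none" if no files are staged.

After op 1 (modify b.txt): modified={b.txt} staged={none}
After op 2 (modify a.txt): modified={a.txt, b.txt} staged={none}
After op 3 (modify c.txt): modified={a.txt, b.txt, c.txt} staged={none}
After op 4 (git add c.txt): modified={a.txt, b.txt} staged={c.txt}
After op 5 (modify c.txt): modified={a.txt, b.txt, c.txt} staged={c.txt}
After op 6 (git add a.txt): modified={b.txt, c.txt} staged={a.txt, c.txt}
After op 7 (modify a.txt): modified={a.txt, b.txt, c.txt} staged={a.txt, c.txt}
After op 8 (modify c.txt): modified={a.txt, b.txt, c.txt} staged={a.txt, c.txt}
After op 9 (modify a.txt): modified={a.txt, b.txt, c.txt} staged={a.txt, c.txt}
After op 10 (git reset a.txt): modified={a.txt, b.txt, c.txt} staged={c.txt}
After op 11 (git reset c.txt): modified={a.txt, b.txt, c.txt} staged={none}
After op 12 (git add b.txt): modified={a.txt, c.txt} staged={b.txt}
After op 13 (git commit): modified={a.txt, c.txt} staged={none}
After op 14 (modify b.txt): modified={a.txt, b.txt, c.txt} staged={none}

Answer: none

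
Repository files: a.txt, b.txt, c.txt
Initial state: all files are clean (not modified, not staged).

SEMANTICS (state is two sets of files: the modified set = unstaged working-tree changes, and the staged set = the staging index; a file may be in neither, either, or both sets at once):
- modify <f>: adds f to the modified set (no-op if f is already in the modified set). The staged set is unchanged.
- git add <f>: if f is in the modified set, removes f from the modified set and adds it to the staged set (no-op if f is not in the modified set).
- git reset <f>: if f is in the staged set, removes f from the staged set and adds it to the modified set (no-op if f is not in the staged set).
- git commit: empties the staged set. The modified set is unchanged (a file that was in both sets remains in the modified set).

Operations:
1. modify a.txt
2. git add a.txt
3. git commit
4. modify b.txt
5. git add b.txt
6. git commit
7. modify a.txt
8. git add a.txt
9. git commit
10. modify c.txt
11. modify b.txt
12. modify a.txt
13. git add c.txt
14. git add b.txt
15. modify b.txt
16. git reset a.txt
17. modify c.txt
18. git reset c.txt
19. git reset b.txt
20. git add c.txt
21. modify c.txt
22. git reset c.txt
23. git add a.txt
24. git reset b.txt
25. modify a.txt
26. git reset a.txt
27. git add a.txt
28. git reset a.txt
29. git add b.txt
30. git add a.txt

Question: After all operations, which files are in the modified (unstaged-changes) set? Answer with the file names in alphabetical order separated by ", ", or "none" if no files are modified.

After op 1 (modify a.txt): modified={a.txt} staged={none}
After op 2 (git add a.txt): modified={none} staged={a.txt}
After op 3 (git commit): modified={none} staged={none}
After op 4 (modify b.txt): modified={b.txt} staged={none}
After op 5 (git add b.txt): modified={none} staged={b.txt}
After op 6 (git commit): modified={none} staged={none}
After op 7 (modify a.txt): modified={a.txt} staged={none}
After op 8 (git add a.txt): modified={none} staged={a.txt}
After op 9 (git commit): modified={none} staged={none}
After op 10 (modify c.txt): modified={c.txt} staged={none}
After op 11 (modify b.txt): modified={b.txt, c.txt} staged={none}
After op 12 (modify a.txt): modified={a.txt, b.txt, c.txt} staged={none}
After op 13 (git add c.txt): modified={a.txt, b.txt} staged={c.txt}
After op 14 (git add b.txt): modified={a.txt} staged={b.txt, c.txt}
After op 15 (modify b.txt): modified={a.txt, b.txt} staged={b.txt, c.txt}
After op 16 (git reset a.txt): modified={a.txt, b.txt} staged={b.txt, c.txt}
After op 17 (modify c.txt): modified={a.txt, b.txt, c.txt} staged={b.txt, c.txt}
After op 18 (git reset c.txt): modified={a.txt, b.txt, c.txt} staged={b.txt}
After op 19 (git reset b.txt): modified={a.txt, b.txt, c.txt} staged={none}
After op 20 (git add c.txt): modified={a.txt, b.txt} staged={c.txt}
After op 21 (modify c.txt): modified={a.txt, b.txt, c.txt} staged={c.txt}
After op 22 (git reset c.txt): modified={a.txt, b.txt, c.txt} staged={none}
After op 23 (git add a.txt): modified={b.txt, c.txt} staged={a.txt}
After op 24 (git reset b.txt): modified={b.txt, c.txt} staged={a.txt}
After op 25 (modify a.txt): modified={a.txt, b.txt, c.txt} staged={a.txt}
After op 26 (git reset a.txt): modified={a.txt, b.txt, c.txt} staged={none}
After op 27 (git add a.txt): modified={b.txt, c.txt} staged={a.txt}
After op 28 (git reset a.txt): modified={a.txt, b.txt, c.txt} staged={none}
After op 29 (git add b.txt): modified={a.txt, c.txt} staged={b.txt}
After op 30 (git add a.txt): modified={c.txt} staged={a.txt, b.txt}

Answer: c.txt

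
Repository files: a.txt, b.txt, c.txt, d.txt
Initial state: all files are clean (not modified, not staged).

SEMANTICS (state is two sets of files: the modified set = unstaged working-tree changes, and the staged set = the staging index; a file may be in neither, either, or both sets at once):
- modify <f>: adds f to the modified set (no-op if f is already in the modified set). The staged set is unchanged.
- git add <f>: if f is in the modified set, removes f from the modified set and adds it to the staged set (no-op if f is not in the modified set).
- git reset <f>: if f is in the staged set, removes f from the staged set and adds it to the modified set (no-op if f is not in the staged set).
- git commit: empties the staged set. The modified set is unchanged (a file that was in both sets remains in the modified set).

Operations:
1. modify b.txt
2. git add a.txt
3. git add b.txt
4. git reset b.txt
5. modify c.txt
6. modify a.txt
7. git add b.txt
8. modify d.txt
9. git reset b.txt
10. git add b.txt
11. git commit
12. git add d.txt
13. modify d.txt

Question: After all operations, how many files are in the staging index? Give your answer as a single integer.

Answer: 1

Derivation:
After op 1 (modify b.txt): modified={b.txt} staged={none}
After op 2 (git add a.txt): modified={b.txt} staged={none}
After op 3 (git add b.txt): modified={none} staged={b.txt}
After op 4 (git reset b.txt): modified={b.txt} staged={none}
After op 5 (modify c.txt): modified={b.txt, c.txt} staged={none}
After op 6 (modify a.txt): modified={a.txt, b.txt, c.txt} staged={none}
After op 7 (git add b.txt): modified={a.txt, c.txt} staged={b.txt}
After op 8 (modify d.txt): modified={a.txt, c.txt, d.txt} staged={b.txt}
After op 9 (git reset b.txt): modified={a.txt, b.txt, c.txt, d.txt} staged={none}
After op 10 (git add b.txt): modified={a.txt, c.txt, d.txt} staged={b.txt}
After op 11 (git commit): modified={a.txt, c.txt, d.txt} staged={none}
After op 12 (git add d.txt): modified={a.txt, c.txt} staged={d.txt}
After op 13 (modify d.txt): modified={a.txt, c.txt, d.txt} staged={d.txt}
Final staged set: {d.txt} -> count=1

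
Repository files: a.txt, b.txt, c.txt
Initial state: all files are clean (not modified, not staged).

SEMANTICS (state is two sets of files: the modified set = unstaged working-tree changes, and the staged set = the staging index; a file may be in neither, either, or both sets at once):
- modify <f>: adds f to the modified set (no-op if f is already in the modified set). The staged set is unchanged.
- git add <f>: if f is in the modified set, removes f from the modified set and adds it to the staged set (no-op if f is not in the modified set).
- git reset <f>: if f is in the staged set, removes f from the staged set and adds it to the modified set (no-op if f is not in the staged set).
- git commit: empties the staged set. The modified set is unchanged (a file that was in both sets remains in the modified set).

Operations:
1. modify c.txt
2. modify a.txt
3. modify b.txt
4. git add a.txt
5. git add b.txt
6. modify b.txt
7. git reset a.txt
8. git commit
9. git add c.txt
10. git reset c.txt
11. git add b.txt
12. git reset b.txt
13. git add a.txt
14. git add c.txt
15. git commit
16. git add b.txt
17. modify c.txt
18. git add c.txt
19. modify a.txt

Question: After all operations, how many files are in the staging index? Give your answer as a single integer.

After op 1 (modify c.txt): modified={c.txt} staged={none}
After op 2 (modify a.txt): modified={a.txt, c.txt} staged={none}
After op 3 (modify b.txt): modified={a.txt, b.txt, c.txt} staged={none}
After op 4 (git add a.txt): modified={b.txt, c.txt} staged={a.txt}
After op 5 (git add b.txt): modified={c.txt} staged={a.txt, b.txt}
After op 6 (modify b.txt): modified={b.txt, c.txt} staged={a.txt, b.txt}
After op 7 (git reset a.txt): modified={a.txt, b.txt, c.txt} staged={b.txt}
After op 8 (git commit): modified={a.txt, b.txt, c.txt} staged={none}
After op 9 (git add c.txt): modified={a.txt, b.txt} staged={c.txt}
After op 10 (git reset c.txt): modified={a.txt, b.txt, c.txt} staged={none}
After op 11 (git add b.txt): modified={a.txt, c.txt} staged={b.txt}
After op 12 (git reset b.txt): modified={a.txt, b.txt, c.txt} staged={none}
After op 13 (git add a.txt): modified={b.txt, c.txt} staged={a.txt}
After op 14 (git add c.txt): modified={b.txt} staged={a.txt, c.txt}
After op 15 (git commit): modified={b.txt} staged={none}
After op 16 (git add b.txt): modified={none} staged={b.txt}
After op 17 (modify c.txt): modified={c.txt} staged={b.txt}
After op 18 (git add c.txt): modified={none} staged={b.txt, c.txt}
After op 19 (modify a.txt): modified={a.txt} staged={b.txt, c.txt}
Final staged set: {b.txt, c.txt} -> count=2

Answer: 2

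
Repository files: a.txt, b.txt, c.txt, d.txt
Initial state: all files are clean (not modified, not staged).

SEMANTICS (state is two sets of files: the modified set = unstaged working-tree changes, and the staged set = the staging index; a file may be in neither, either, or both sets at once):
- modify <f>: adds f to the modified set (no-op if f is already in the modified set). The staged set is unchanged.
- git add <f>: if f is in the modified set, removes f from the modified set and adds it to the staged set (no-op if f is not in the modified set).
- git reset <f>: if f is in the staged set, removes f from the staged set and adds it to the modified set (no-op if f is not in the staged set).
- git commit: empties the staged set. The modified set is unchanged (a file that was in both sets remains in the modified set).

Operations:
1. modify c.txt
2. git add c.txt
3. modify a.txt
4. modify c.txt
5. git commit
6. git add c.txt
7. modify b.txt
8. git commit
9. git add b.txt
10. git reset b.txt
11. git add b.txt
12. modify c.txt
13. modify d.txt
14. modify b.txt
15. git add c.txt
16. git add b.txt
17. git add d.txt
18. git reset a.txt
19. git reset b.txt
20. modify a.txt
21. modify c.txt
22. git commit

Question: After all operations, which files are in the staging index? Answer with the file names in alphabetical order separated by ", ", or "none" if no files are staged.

Answer: none

Derivation:
After op 1 (modify c.txt): modified={c.txt} staged={none}
After op 2 (git add c.txt): modified={none} staged={c.txt}
After op 3 (modify a.txt): modified={a.txt} staged={c.txt}
After op 4 (modify c.txt): modified={a.txt, c.txt} staged={c.txt}
After op 5 (git commit): modified={a.txt, c.txt} staged={none}
After op 6 (git add c.txt): modified={a.txt} staged={c.txt}
After op 7 (modify b.txt): modified={a.txt, b.txt} staged={c.txt}
After op 8 (git commit): modified={a.txt, b.txt} staged={none}
After op 9 (git add b.txt): modified={a.txt} staged={b.txt}
After op 10 (git reset b.txt): modified={a.txt, b.txt} staged={none}
After op 11 (git add b.txt): modified={a.txt} staged={b.txt}
After op 12 (modify c.txt): modified={a.txt, c.txt} staged={b.txt}
After op 13 (modify d.txt): modified={a.txt, c.txt, d.txt} staged={b.txt}
After op 14 (modify b.txt): modified={a.txt, b.txt, c.txt, d.txt} staged={b.txt}
After op 15 (git add c.txt): modified={a.txt, b.txt, d.txt} staged={b.txt, c.txt}
After op 16 (git add b.txt): modified={a.txt, d.txt} staged={b.txt, c.txt}
After op 17 (git add d.txt): modified={a.txt} staged={b.txt, c.txt, d.txt}
After op 18 (git reset a.txt): modified={a.txt} staged={b.txt, c.txt, d.txt}
After op 19 (git reset b.txt): modified={a.txt, b.txt} staged={c.txt, d.txt}
After op 20 (modify a.txt): modified={a.txt, b.txt} staged={c.txt, d.txt}
After op 21 (modify c.txt): modified={a.txt, b.txt, c.txt} staged={c.txt, d.txt}
After op 22 (git commit): modified={a.txt, b.txt, c.txt} staged={none}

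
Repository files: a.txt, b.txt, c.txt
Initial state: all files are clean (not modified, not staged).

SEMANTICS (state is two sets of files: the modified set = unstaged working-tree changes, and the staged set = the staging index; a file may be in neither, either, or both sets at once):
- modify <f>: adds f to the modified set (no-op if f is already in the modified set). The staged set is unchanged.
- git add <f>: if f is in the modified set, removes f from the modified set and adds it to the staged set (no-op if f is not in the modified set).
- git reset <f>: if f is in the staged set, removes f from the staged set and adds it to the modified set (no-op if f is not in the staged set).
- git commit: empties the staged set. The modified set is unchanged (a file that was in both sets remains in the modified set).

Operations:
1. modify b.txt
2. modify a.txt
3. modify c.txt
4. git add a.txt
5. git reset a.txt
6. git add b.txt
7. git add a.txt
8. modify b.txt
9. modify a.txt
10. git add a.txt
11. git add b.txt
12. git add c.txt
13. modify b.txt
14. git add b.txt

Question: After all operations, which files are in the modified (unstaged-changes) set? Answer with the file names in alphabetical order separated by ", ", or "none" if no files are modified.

After op 1 (modify b.txt): modified={b.txt} staged={none}
After op 2 (modify a.txt): modified={a.txt, b.txt} staged={none}
After op 3 (modify c.txt): modified={a.txt, b.txt, c.txt} staged={none}
After op 4 (git add a.txt): modified={b.txt, c.txt} staged={a.txt}
After op 5 (git reset a.txt): modified={a.txt, b.txt, c.txt} staged={none}
After op 6 (git add b.txt): modified={a.txt, c.txt} staged={b.txt}
After op 7 (git add a.txt): modified={c.txt} staged={a.txt, b.txt}
After op 8 (modify b.txt): modified={b.txt, c.txt} staged={a.txt, b.txt}
After op 9 (modify a.txt): modified={a.txt, b.txt, c.txt} staged={a.txt, b.txt}
After op 10 (git add a.txt): modified={b.txt, c.txt} staged={a.txt, b.txt}
After op 11 (git add b.txt): modified={c.txt} staged={a.txt, b.txt}
After op 12 (git add c.txt): modified={none} staged={a.txt, b.txt, c.txt}
After op 13 (modify b.txt): modified={b.txt} staged={a.txt, b.txt, c.txt}
After op 14 (git add b.txt): modified={none} staged={a.txt, b.txt, c.txt}

Answer: none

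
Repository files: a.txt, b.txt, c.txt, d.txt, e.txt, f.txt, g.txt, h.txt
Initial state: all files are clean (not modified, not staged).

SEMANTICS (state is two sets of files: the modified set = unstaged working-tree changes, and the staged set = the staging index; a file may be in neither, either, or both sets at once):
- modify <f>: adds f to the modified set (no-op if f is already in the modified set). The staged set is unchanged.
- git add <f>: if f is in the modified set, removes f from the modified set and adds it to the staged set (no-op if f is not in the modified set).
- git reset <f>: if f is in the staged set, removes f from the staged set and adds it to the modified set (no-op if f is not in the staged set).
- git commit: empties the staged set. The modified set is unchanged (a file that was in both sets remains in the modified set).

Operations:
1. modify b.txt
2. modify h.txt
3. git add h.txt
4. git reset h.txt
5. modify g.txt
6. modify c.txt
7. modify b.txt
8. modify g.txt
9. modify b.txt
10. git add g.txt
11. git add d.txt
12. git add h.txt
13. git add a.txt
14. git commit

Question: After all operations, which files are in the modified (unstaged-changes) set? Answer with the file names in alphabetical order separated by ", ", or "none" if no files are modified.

Answer: b.txt, c.txt

Derivation:
After op 1 (modify b.txt): modified={b.txt} staged={none}
After op 2 (modify h.txt): modified={b.txt, h.txt} staged={none}
After op 3 (git add h.txt): modified={b.txt} staged={h.txt}
After op 4 (git reset h.txt): modified={b.txt, h.txt} staged={none}
After op 5 (modify g.txt): modified={b.txt, g.txt, h.txt} staged={none}
After op 6 (modify c.txt): modified={b.txt, c.txt, g.txt, h.txt} staged={none}
After op 7 (modify b.txt): modified={b.txt, c.txt, g.txt, h.txt} staged={none}
After op 8 (modify g.txt): modified={b.txt, c.txt, g.txt, h.txt} staged={none}
After op 9 (modify b.txt): modified={b.txt, c.txt, g.txt, h.txt} staged={none}
After op 10 (git add g.txt): modified={b.txt, c.txt, h.txt} staged={g.txt}
After op 11 (git add d.txt): modified={b.txt, c.txt, h.txt} staged={g.txt}
After op 12 (git add h.txt): modified={b.txt, c.txt} staged={g.txt, h.txt}
After op 13 (git add a.txt): modified={b.txt, c.txt} staged={g.txt, h.txt}
After op 14 (git commit): modified={b.txt, c.txt} staged={none}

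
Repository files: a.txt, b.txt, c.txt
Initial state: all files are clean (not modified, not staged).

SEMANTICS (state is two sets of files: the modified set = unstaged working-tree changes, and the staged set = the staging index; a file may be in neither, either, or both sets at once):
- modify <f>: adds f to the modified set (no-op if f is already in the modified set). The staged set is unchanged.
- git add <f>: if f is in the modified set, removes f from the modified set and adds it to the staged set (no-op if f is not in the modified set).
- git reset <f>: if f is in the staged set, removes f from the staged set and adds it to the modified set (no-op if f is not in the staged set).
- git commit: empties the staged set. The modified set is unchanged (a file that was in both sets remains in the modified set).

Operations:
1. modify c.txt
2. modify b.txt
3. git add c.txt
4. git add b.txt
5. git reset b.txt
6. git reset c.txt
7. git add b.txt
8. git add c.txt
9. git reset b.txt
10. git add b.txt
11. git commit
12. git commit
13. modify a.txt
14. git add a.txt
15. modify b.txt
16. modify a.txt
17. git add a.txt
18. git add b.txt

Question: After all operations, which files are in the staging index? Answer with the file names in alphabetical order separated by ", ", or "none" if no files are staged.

After op 1 (modify c.txt): modified={c.txt} staged={none}
After op 2 (modify b.txt): modified={b.txt, c.txt} staged={none}
After op 3 (git add c.txt): modified={b.txt} staged={c.txt}
After op 4 (git add b.txt): modified={none} staged={b.txt, c.txt}
After op 5 (git reset b.txt): modified={b.txt} staged={c.txt}
After op 6 (git reset c.txt): modified={b.txt, c.txt} staged={none}
After op 7 (git add b.txt): modified={c.txt} staged={b.txt}
After op 8 (git add c.txt): modified={none} staged={b.txt, c.txt}
After op 9 (git reset b.txt): modified={b.txt} staged={c.txt}
After op 10 (git add b.txt): modified={none} staged={b.txt, c.txt}
After op 11 (git commit): modified={none} staged={none}
After op 12 (git commit): modified={none} staged={none}
After op 13 (modify a.txt): modified={a.txt} staged={none}
After op 14 (git add a.txt): modified={none} staged={a.txt}
After op 15 (modify b.txt): modified={b.txt} staged={a.txt}
After op 16 (modify a.txt): modified={a.txt, b.txt} staged={a.txt}
After op 17 (git add a.txt): modified={b.txt} staged={a.txt}
After op 18 (git add b.txt): modified={none} staged={a.txt, b.txt}

Answer: a.txt, b.txt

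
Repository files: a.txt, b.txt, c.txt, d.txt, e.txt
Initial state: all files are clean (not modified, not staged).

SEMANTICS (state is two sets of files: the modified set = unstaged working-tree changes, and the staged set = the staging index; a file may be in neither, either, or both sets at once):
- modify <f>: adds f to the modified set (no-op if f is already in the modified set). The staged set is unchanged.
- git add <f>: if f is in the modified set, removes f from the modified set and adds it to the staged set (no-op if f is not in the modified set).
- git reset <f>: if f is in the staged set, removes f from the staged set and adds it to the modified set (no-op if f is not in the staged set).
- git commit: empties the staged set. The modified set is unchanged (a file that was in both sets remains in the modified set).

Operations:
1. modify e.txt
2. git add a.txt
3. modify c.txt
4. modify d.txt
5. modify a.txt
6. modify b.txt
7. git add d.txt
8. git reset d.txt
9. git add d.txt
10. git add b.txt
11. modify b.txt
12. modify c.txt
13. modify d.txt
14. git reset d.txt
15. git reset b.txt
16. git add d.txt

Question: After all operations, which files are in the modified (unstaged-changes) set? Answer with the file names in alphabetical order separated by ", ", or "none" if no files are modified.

Answer: a.txt, b.txt, c.txt, e.txt

Derivation:
After op 1 (modify e.txt): modified={e.txt} staged={none}
After op 2 (git add a.txt): modified={e.txt} staged={none}
After op 3 (modify c.txt): modified={c.txt, e.txt} staged={none}
After op 4 (modify d.txt): modified={c.txt, d.txt, e.txt} staged={none}
After op 5 (modify a.txt): modified={a.txt, c.txt, d.txt, e.txt} staged={none}
After op 6 (modify b.txt): modified={a.txt, b.txt, c.txt, d.txt, e.txt} staged={none}
After op 7 (git add d.txt): modified={a.txt, b.txt, c.txt, e.txt} staged={d.txt}
After op 8 (git reset d.txt): modified={a.txt, b.txt, c.txt, d.txt, e.txt} staged={none}
After op 9 (git add d.txt): modified={a.txt, b.txt, c.txt, e.txt} staged={d.txt}
After op 10 (git add b.txt): modified={a.txt, c.txt, e.txt} staged={b.txt, d.txt}
After op 11 (modify b.txt): modified={a.txt, b.txt, c.txt, e.txt} staged={b.txt, d.txt}
After op 12 (modify c.txt): modified={a.txt, b.txt, c.txt, e.txt} staged={b.txt, d.txt}
After op 13 (modify d.txt): modified={a.txt, b.txt, c.txt, d.txt, e.txt} staged={b.txt, d.txt}
After op 14 (git reset d.txt): modified={a.txt, b.txt, c.txt, d.txt, e.txt} staged={b.txt}
After op 15 (git reset b.txt): modified={a.txt, b.txt, c.txt, d.txt, e.txt} staged={none}
After op 16 (git add d.txt): modified={a.txt, b.txt, c.txt, e.txt} staged={d.txt}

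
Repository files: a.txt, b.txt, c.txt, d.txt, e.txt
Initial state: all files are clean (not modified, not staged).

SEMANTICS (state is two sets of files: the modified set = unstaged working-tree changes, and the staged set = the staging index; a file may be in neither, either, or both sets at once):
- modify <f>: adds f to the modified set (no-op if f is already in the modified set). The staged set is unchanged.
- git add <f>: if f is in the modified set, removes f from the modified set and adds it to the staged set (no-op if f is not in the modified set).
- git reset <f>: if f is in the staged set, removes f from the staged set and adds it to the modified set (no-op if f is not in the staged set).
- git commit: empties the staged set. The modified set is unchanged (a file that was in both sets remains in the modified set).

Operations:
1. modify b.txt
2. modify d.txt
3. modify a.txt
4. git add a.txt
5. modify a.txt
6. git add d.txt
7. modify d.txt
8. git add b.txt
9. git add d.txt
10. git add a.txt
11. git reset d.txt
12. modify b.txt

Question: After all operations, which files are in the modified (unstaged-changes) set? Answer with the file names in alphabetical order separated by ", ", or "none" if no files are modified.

After op 1 (modify b.txt): modified={b.txt} staged={none}
After op 2 (modify d.txt): modified={b.txt, d.txt} staged={none}
After op 3 (modify a.txt): modified={a.txt, b.txt, d.txt} staged={none}
After op 4 (git add a.txt): modified={b.txt, d.txt} staged={a.txt}
After op 5 (modify a.txt): modified={a.txt, b.txt, d.txt} staged={a.txt}
After op 6 (git add d.txt): modified={a.txt, b.txt} staged={a.txt, d.txt}
After op 7 (modify d.txt): modified={a.txt, b.txt, d.txt} staged={a.txt, d.txt}
After op 8 (git add b.txt): modified={a.txt, d.txt} staged={a.txt, b.txt, d.txt}
After op 9 (git add d.txt): modified={a.txt} staged={a.txt, b.txt, d.txt}
After op 10 (git add a.txt): modified={none} staged={a.txt, b.txt, d.txt}
After op 11 (git reset d.txt): modified={d.txt} staged={a.txt, b.txt}
After op 12 (modify b.txt): modified={b.txt, d.txt} staged={a.txt, b.txt}

Answer: b.txt, d.txt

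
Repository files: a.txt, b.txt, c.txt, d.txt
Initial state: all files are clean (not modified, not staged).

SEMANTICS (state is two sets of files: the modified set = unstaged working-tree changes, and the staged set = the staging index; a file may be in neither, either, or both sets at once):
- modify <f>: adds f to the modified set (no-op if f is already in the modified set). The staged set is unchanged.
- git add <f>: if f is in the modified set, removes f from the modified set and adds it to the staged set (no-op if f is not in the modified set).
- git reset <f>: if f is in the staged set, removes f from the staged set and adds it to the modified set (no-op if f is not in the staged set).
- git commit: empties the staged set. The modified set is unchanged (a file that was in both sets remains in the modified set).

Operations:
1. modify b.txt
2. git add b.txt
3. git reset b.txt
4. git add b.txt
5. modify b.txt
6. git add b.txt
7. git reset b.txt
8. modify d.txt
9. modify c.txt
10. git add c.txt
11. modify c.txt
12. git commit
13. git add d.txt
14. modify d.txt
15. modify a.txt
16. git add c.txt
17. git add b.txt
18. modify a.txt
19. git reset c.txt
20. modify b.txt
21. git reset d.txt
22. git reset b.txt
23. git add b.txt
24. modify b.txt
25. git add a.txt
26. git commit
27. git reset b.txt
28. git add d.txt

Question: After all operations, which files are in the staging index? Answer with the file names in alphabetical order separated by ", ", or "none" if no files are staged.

Answer: d.txt

Derivation:
After op 1 (modify b.txt): modified={b.txt} staged={none}
After op 2 (git add b.txt): modified={none} staged={b.txt}
After op 3 (git reset b.txt): modified={b.txt} staged={none}
After op 4 (git add b.txt): modified={none} staged={b.txt}
After op 5 (modify b.txt): modified={b.txt} staged={b.txt}
After op 6 (git add b.txt): modified={none} staged={b.txt}
After op 7 (git reset b.txt): modified={b.txt} staged={none}
After op 8 (modify d.txt): modified={b.txt, d.txt} staged={none}
After op 9 (modify c.txt): modified={b.txt, c.txt, d.txt} staged={none}
After op 10 (git add c.txt): modified={b.txt, d.txt} staged={c.txt}
After op 11 (modify c.txt): modified={b.txt, c.txt, d.txt} staged={c.txt}
After op 12 (git commit): modified={b.txt, c.txt, d.txt} staged={none}
After op 13 (git add d.txt): modified={b.txt, c.txt} staged={d.txt}
After op 14 (modify d.txt): modified={b.txt, c.txt, d.txt} staged={d.txt}
After op 15 (modify a.txt): modified={a.txt, b.txt, c.txt, d.txt} staged={d.txt}
After op 16 (git add c.txt): modified={a.txt, b.txt, d.txt} staged={c.txt, d.txt}
After op 17 (git add b.txt): modified={a.txt, d.txt} staged={b.txt, c.txt, d.txt}
After op 18 (modify a.txt): modified={a.txt, d.txt} staged={b.txt, c.txt, d.txt}
After op 19 (git reset c.txt): modified={a.txt, c.txt, d.txt} staged={b.txt, d.txt}
After op 20 (modify b.txt): modified={a.txt, b.txt, c.txt, d.txt} staged={b.txt, d.txt}
After op 21 (git reset d.txt): modified={a.txt, b.txt, c.txt, d.txt} staged={b.txt}
After op 22 (git reset b.txt): modified={a.txt, b.txt, c.txt, d.txt} staged={none}
After op 23 (git add b.txt): modified={a.txt, c.txt, d.txt} staged={b.txt}
After op 24 (modify b.txt): modified={a.txt, b.txt, c.txt, d.txt} staged={b.txt}
After op 25 (git add a.txt): modified={b.txt, c.txt, d.txt} staged={a.txt, b.txt}
After op 26 (git commit): modified={b.txt, c.txt, d.txt} staged={none}
After op 27 (git reset b.txt): modified={b.txt, c.txt, d.txt} staged={none}
After op 28 (git add d.txt): modified={b.txt, c.txt} staged={d.txt}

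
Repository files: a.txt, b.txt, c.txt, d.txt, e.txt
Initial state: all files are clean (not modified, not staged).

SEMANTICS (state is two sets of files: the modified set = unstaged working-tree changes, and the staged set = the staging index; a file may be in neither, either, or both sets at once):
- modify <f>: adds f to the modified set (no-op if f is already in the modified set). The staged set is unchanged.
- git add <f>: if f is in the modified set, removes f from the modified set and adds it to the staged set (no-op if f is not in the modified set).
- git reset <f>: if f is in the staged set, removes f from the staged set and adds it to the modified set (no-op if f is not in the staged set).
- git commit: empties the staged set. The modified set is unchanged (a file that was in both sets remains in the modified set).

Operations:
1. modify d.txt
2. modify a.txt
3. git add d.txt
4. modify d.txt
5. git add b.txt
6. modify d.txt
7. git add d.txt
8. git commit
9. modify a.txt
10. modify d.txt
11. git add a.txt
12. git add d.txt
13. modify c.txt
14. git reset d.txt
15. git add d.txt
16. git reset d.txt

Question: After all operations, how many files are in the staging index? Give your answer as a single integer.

After op 1 (modify d.txt): modified={d.txt} staged={none}
After op 2 (modify a.txt): modified={a.txt, d.txt} staged={none}
After op 3 (git add d.txt): modified={a.txt} staged={d.txt}
After op 4 (modify d.txt): modified={a.txt, d.txt} staged={d.txt}
After op 5 (git add b.txt): modified={a.txt, d.txt} staged={d.txt}
After op 6 (modify d.txt): modified={a.txt, d.txt} staged={d.txt}
After op 7 (git add d.txt): modified={a.txt} staged={d.txt}
After op 8 (git commit): modified={a.txt} staged={none}
After op 9 (modify a.txt): modified={a.txt} staged={none}
After op 10 (modify d.txt): modified={a.txt, d.txt} staged={none}
After op 11 (git add a.txt): modified={d.txt} staged={a.txt}
After op 12 (git add d.txt): modified={none} staged={a.txt, d.txt}
After op 13 (modify c.txt): modified={c.txt} staged={a.txt, d.txt}
After op 14 (git reset d.txt): modified={c.txt, d.txt} staged={a.txt}
After op 15 (git add d.txt): modified={c.txt} staged={a.txt, d.txt}
After op 16 (git reset d.txt): modified={c.txt, d.txt} staged={a.txt}
Final staged set: {a.txt} -> count=1

Answer: 1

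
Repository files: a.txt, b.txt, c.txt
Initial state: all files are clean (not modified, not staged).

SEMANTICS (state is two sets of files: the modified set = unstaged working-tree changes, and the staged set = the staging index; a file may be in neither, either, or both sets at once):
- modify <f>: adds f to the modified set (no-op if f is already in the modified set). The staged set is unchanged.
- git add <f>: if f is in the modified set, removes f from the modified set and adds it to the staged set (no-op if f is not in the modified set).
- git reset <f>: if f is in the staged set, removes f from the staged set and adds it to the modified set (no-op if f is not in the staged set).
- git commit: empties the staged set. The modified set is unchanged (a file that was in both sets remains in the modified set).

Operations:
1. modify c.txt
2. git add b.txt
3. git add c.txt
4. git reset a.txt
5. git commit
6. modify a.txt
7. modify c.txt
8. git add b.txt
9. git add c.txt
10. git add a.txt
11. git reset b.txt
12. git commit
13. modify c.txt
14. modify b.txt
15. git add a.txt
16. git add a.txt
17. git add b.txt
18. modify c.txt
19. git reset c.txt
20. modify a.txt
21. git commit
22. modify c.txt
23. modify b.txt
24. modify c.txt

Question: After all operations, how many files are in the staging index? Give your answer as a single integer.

After op 1 (modify c.txt): modified={c.txt} staged={none}
After op 2 (git add b.txt): modified={c.txt} staged={none}
After op 3 (git add c.txt): modified={none} staged={c.txt}
After op 4 (git reset a.txt): modified={none} staged={c.txt}
After op 5 (git commit): modified={none} staged={none}
After op 6 (modify a.txt): modified={a.txt} staged={none}
After op 7 (modify c.txt): modified={a.txt, c.txt} staged={none}
After op 8 (git add b.txt): modified={a.txt, c.txt} staged={none}
After op 9 (git add c.txt): modified={a.txt} staged={c.txt}
After op 10 (git add a.txt): modified={none} staged={a.txt, c.txt}
After op 11 (git reset b.txt): modified={none} staged={a.txt, c.txt}
After op 12 (git commit): modified={none} staged={none}
After op 13 (modify c.txt): modified={c.txt} staged={none}
After op 14 (modify b.txt): modified={b.txt, c.txt} staged={none}
After op 15 (git add a.txt): modified={b.txt, c.txt} staged={none}
After op 16 (git add a.txt): modified={b.txt, c.txt} staged={none}
After op 17 (git add b.txt): modified={c.txt} staged={b.txt}
After op 18 (modify c.txt): modified={c.txt} staged={b.txt}
After op 19 (git reset c.txt): modified={c.txt} staged={b.txt}
After op 20 (modify a.txt): modified={a.txt, c.txt} staged={b.txt}
After op 21 (git commit): modified={a.txt, c.txt} staged={none}
After op 22 (modify c.txt): modified={a.txt, c.txt} staged={none}
After op 23 (modify b.txt): modified={a.txt, b.txt, c.txt} staged={none}
After op 24 (modify c.txt): modified={a.txt, b.txt, c.txt} staged={none}
Final staged set: {none} -> count=0

Answer: 0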